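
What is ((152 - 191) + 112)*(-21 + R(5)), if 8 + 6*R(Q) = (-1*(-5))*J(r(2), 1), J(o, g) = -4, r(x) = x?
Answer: -5621/3 ≈ -1873.7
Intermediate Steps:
R(Q) = -14/3 (R(Q) = -4/3 + (-1*(-5)*(-4))/6 = -4/3 + (5*(-4))/6 = -4/3 + (1/6)*(-20) = -4/3 - 10/3 = -14/3)
((152 - 191) + 112)*(-21 + R(5)) = ((152 - 191) + 112)*(-21 - 14/3) = (-39 + 112)*(-77/3) = 73*(-77/3) = -5621/3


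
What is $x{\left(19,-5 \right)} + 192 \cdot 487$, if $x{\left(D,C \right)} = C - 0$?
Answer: $93499$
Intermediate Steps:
$x{\left(D,C \right)} = C$ ($x{\left(D,C \right)} = C + 0 = C$)
$x{\left(19,-5 \right)} + 192 \cdot 487 = -5 + 192 \cdot 487 = -5 + 93504 = 93499$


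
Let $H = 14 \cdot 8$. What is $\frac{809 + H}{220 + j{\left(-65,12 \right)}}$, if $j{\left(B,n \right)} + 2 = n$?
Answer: $\frac{921}{230} \approx 4.0043$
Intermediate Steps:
$H = 112$
$j{\left(B,n \right)} = -2 + n$
$\frac{809 + H}{220 + j{\left(-65,12 \right)}} = \frac{809 + 112}{220 + \left(-2 + 12\right)} = \frac{921}{220 + 10} = \frac{921}{230}$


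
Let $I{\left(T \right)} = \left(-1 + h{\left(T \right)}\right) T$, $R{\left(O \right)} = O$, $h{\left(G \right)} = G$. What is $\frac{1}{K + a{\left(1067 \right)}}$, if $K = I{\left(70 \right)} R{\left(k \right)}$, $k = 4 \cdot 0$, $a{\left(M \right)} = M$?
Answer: $\frac{1}{1067} \approx 0.00093721$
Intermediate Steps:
$k = 0$
$I{\left(T \right)} = T \left(-1 + T\right)$ ($I{\left(T \right)} = \left(-1 + T\right) T = T \left(-1 + T\right)$)
$K = 0$ ($K = 70 \left(-1 + 70\right) 0 = 70 \cdot 69 \cdot 0 = 4830 \cdot 0 = 0$)
$\frac{1}{K + a{\left(1067 \right)}} = \frac{1}{0 + 1067} = \frac{1}{1067}$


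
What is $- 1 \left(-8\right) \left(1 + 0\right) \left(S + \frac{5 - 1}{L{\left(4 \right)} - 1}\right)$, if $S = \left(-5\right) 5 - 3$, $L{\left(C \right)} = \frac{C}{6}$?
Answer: $-320$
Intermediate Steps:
$L{\left(C \right)} = \frac{C}{6}$ ($L{\left(C \right)} = C \frac{1}{6} = \frac{C}{6}$)
$S = -28$ ($S = -25 - 3 = -28$)
$- 1 \left(-8\right) \left(1 + 0\right) \left(S + \frac{5 - 1}{L{\left(4 \right)} - 1}\right) = - 1 \left(-8\right) \left(1 + 0\right) \left(-28 + \frac{5 - 1}{\frac{1}{6} \cdot 4 - 1}\right) = - \left(-8\right) 1 \left(-28 + \frac{4}{\frac{2}{3} - 1}\right) = - \left(-8\right) 1 \left(-28 + \frac{4}{- \frac{1}{3}}\right) = - \left(-8\right) 1 \left(-28 + 4 \left(-3\right)\right) = - \left(-8\right) 1 \left(-28 - 12\right) = - \left(-8\right) 1 \left(-40\right) = - \left(-8\right) \left(-40\right) = \left(-1\right) 320 = -320$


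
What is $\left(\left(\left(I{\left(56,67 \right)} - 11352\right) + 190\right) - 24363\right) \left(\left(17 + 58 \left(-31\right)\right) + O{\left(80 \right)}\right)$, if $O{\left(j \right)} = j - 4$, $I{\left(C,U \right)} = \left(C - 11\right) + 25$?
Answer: $60450775$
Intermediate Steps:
$I{\left(C,U \right)} = 14 + C$ ($I{\left(C,U \right)} = \left(-11 + C\right) + 25 = 14 + C$)
$O{\left(j \right)} = -4 + j$ ($O{\left(j \right)} = j - 4 = -4 + j$)
$\left(\left(\left(I{\left(56,67 \right)} - 11352\right) + 190\right) - 24363\right) \left(\left(17 + 58 \left(-31\right)\right) + O{\left(80 \right)}\right) = \left(\left(\left(\left(14 + 56\right) - 11352\right) + 190\right) - 24363\right) \left(\left(17 + 58 \left(-31\right)\right) + \left(-4 + 80\right)\right) = \left(\left(\left(70 - 11352\right) + 190\right) - 24363\right) \left(\left(17 - 1798\right) + 76\right) = \left(\left(-11282 + 190\right) - 24363\right) \left(-1781 + 76\right) = \left(-11092 - 24363\right) \left(-1705\right) = \left(-35455\right) \left(-1705\right) = 60450775$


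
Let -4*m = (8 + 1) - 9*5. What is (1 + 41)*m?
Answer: 378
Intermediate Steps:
m = 9 (m = -((8 + 1) - 9*5)/4 = -(9 - 45)/4 = -¼*(-36) = 9)
(1 + 41)*m = (1 + 41)*9 = 42*9 = 378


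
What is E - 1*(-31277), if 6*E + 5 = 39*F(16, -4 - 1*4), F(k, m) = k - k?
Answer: 187657/6 ≈ 31276.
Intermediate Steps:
F(k, m) = 0
E = -5/6 (E = -5/6 + (39*0)/6 = -5/6 + (1/6)*0 = -5/6 + 0 = -5/6 ≈ -0.83333)
E - 1*(-31277) = -5/6 - 1*(-31277) = -5/6 + 31277 = 187657/6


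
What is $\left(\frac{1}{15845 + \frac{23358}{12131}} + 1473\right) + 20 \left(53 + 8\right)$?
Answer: $\frac{517699781860}{192239053} \approx 2693.0$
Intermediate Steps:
$\left(\frac{1}{15845 + \frac{23358}{12131}} + 1473\right) + 20 \left(53 + 8\right) = \left(\frac{1}{15845 + 23358 \cdot \frac{1}{12131}} + 1473\right) + 20 \cdot 61 = \left(\frac{1}{15845 + \frac{23358}{12131}} + 1473\right) + 1220 = \left(\frac{1}{\frac{192239053}{12131}} + 1473\right) + 1220 = \left(\frac{12131}{192239053} + 1473\right) + 1220 = \frac{283168137200}{192239053} + 1220 = \frac{517699781860}{192239053}$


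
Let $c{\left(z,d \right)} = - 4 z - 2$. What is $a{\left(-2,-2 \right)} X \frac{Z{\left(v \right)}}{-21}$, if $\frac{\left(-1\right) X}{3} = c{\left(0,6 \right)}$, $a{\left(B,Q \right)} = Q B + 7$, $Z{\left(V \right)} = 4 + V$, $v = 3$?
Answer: $-22$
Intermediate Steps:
$a{\left(B,Q \right)} = 7 + B Q$ ($a{\left(B,Q \right)} = B Q + 7 = 7 + B Q$)
$c{\left(z,d \right)} = -2 - 4 z$
$X = 6$ ($X = - 3 \left(-2 - 0\right) = - 3 \left(-2 + 0\right) = \left(-3\right) \left(-2\right) = 6$)
$a{\left(-2,-2 \right)} X \frac{Z{\left(v \right)}}{-21} = \left(7 - -4\right) 6 \frac{4 + 3}{-21} = \left(7 + 4\right) 6 \cdot 7 \left(- \frac{1}{21}\right) = 11 \cdot 6 \left(- \frac{1}{3}\right) = 66 \left(- \frac{1}{3}\right) = -22$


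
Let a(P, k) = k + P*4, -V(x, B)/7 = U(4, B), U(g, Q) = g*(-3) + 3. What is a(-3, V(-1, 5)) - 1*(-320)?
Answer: 371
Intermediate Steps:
U(g, Q) = 3 - 3*g (U(g, Q) = -3*g + 3 = 3 - 3*g)
V(x, B) = 63 (V(x, B) = -7*(3 - 3*4) = -7*(3 - 12) = -7*(-9) = 63)
a(P, k) = k + 4*P
a(-3, V(-1, 5)) - 1*(-320) = (63 + 4*(-3)) - 1*(-320) = (63 - 12) + 320 = 51 + 320 = 371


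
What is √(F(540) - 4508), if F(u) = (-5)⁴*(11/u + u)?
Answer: √107893533/18 ≈ 577.07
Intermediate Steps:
F(u) = 625*u + 6875/u (F(u) = 625*(u + 11/u) = 625*u + 6875/u)
√(F(540) - 4508) = √((625*540 + 6875/540) - 4508) = √((337500 + 6875*(1/540)) - 4508) = √((337500 + 1375/108) - 4508) = √(36451375/108 - 4508) = √(35964511/108) = √107893533/18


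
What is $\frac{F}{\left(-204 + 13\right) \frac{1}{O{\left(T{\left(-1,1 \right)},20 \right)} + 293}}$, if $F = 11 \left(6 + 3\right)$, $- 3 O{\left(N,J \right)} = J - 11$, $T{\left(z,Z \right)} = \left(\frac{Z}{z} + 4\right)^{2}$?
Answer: $- \frac{28710}{191} \approx -150.31$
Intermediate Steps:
$T{\left(z,Z \right)} = \left(4 + \frac{Z}{z}\right)^{2}$
$O{\left(N,J \right)} = \frac{11}{3} - \frac{J}{3}$ ($O{\left(N,J \right)} = - \frac{J - 11}{3} = - \frac{-11 + J}{3} = \frac{11}{3} - \frac{J}{3}$)
$F = 99$ ($F = 11 \cdot 9 = 99$)
$\frac{F}{\left(-204 + 13\right) \frac{1}{O{\left(T{\left(-1,1 \right)},20 \right)} + 293}} = \frac{99}{\left(-204 + 13\right) \frac{1}{\left(\frac{11}{3} - \frac{20}{3}\right) + 293}} = \frac{99}{\left(-191\right) \frac{1}{\left(\frac{11}{3} - \frac{20}{3}\right) + 293}} = \frac{99}{\left(-191\right) \frac{1}{-3 + 293}} = \frac{99}{\left(-191\right) \frac{1}{290}} = \frac{99}{- \frac{191}{290}} = 99 \left(- \frac{290}{191}\right) = - \frac{28710}{191}$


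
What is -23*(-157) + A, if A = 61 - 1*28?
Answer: 3644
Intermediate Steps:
A = 33 (A = 61 - 28 = 33)
-23*(-157) + A = -23*(-157) + 33 = 3611 + 33 = 3644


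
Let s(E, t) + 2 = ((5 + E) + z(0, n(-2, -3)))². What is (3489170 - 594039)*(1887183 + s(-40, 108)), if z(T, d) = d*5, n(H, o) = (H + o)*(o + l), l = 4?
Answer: 5474058687311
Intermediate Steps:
n(H, o) = (4 + o)*(H + o) (n(H, o) = (H + o)*(o + 4) = (H + o)*(4 + o) = (4 + o)*(H + o))
z(T, d) = 5*d
s(E, t) = -2 + (-20 + E)² (s(E, t) = -2 + ((5 + E) + 5*((-3)² + 4*(-2) + 4*(-3) - 2*(-3)))² = -2 + ((5 + E) + 5*(9 - 8 - 12 + 6))² = -2 + ((5 + E) + 5*(-5))² = -2 + ((5 + E) - 25)² = -2 + (-20 + E)²)
(3489170 - 594039)*(1887183 + s(-40, 108)) = (3489170 - 594039)*(1887183 + (-2 + (-20 - 40)²)) = 2895131*(1887183 + (-2 + (-60)²)) = 2895131*(1887183 + (-2 + 3600)) = 2895131*(1887183 + 3598) = 2895131*1890781 = 5474058687311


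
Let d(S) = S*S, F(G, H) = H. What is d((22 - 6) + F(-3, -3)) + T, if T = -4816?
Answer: -4647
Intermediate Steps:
d(S) = S**2
d((22 - 6) + F(-3, -3)) + T = ((22 - 6) - 3)**2 - 4816 = (16 - 3)**2 - 4816 = 13**2 - 4816 = 169 - 4816 = -4647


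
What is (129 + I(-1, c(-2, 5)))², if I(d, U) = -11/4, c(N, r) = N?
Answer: 255025/16 ≈ 15939.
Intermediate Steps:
I(d, U) = -11/4 (I(d, U) = -11*¼ = -11/4)
(129 + I(-1, c(-2, 5)))² = (129 - 11/4)² = (505/4)² = 255025/16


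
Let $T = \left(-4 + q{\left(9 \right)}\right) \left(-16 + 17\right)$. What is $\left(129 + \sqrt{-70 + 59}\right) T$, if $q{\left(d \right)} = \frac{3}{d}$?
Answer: $-473 - \frac{11 i \sqrt{11}}{3} \approx -473.0 - 12.161 i$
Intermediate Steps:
$T = - \frac{11}{3}$ ($T = \left(-4 + \frac{3}{9}\right) \left(-16 + 17\right) = \left(-4 + 3 \cdot \frac{1}{9}\right) 1 = \left(-4 + \frac{1}{3}\right) 1 = \left(- \frac{11}{3}\right) 1 = - \frac{11}{3} \approx -3.6667$)
$\left(129 + \sqrt{-70 + 59}\right) T = \left(129 + \sqrt{-70 + 59}\right) \left(- \frac{11}{3}\right) = \left(129 + \sqrt{-11}\right) \left(- \frac{11}{3}\right) = \left(129 + i \sqrt{11}\right) \left(- \frac{11}{3}\right) = -473 - \frac{11 i \sqrt{11}}{3}$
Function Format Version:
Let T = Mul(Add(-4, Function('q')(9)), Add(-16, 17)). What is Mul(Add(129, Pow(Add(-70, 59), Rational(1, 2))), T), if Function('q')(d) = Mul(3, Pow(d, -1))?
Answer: Add(-473, Mul(Rational(-11, 3), I, Pow(11, Rational(1, 2)))) ≈ Add(-473.00, Mul(-12.161, I))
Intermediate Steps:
T = Rational(-11, 3) (T = Mul(Add(-4, Mul(3, Pow(9, -1))), Add(-16, 17)) = Mul(Add(-4, Mul(3, Rational(1, 9))), 1) = Mul(Add(-4, Rational(1, 3)), 1) = Mul(Rational(-11, 3), 1) = Rational(-11, 3) ≈ -3.6667)
Mul(Add(129, Pow(Add(-70, 59), Rational(1, 2))), T) = Mul(Add(129, Pow(Add(-70, 59), Rational(1, 2))), Rational(-11, 3)) = Mul(Add(129, Pow(-11, Rational(1, 2))), Rational(-11, 3)) = Mul(Add(129, Mul(I, Pow(11, Rational(1, 2)))), Rational(-11, 3)) = Add(-473, Mul(Rational(-11, 3), I, Pow(11, Rational(1, 2))))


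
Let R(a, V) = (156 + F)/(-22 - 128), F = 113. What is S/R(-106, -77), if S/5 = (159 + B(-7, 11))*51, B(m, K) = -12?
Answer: -5622750/269 ≈ -20902.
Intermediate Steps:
S = 37485 (S = 5*((159 - 12)*51) = 5*(147*51) = 5*7497 = 37485)
R(a, V) = -269/150 (R(a, V) = (156 + 113)/(-22 - 128) = 269/(-150) = 269*(-1/150) = -269/150)
S/R(-106, -77) = 37485/(-269/150) = 37485*(-150/269) = -5622750/269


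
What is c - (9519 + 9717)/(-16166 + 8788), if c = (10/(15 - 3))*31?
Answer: 89929/3162 ≈ 28.441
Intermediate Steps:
c = 155/6 (c = (10/12)*31 = (10*(1/12))*31 = (5/6)*31 = 155/6 ≈ 25.833)
c - (9519 + 9717)/(-16166 + 8788) = 155/6 - (9519 + 9717)/(-16166 + 8788) = 155/6 - 19236/(-7378) = 155/6 - 19236*(-1)/7378 = 155/6 - 1*(-1374/527) = 155/6 + 1374/527 = 89929/3162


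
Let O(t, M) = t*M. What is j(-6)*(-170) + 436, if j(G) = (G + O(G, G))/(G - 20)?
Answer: 8218/13 ≈ 632.15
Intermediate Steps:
O(t, M) = M*t
j(G) = (G + G²)/(-20 + G) (j(G) = (G + G*G)/(G - 20) = (G + G²)/(-20 + G))
j(-6)*(-170) + 436 = -6*(1 - 6)/(-20 - 6)*(-170) + 436 = -6*(-5)/(-26)*(-170) + 436 = -6*(-1/26)*(-5)*(-170) + 436 = -15/13*(-170) + 436 = 2550/13 + 436 = 8218/13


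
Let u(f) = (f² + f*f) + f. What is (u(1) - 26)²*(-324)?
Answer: -171396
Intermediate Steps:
u(f) = f + 2*f² (u(f) = (f² + f²) + f = 2*f² + f = f + 2*f²)
(u(1) - 26)²*(-324) = (1*(1 + 2*1) - 26)²*(-324) = (1*(1 + 2) - 26)²*(-324) = (1*3 - 26)²*(-324) = (3 - 26)²*(-324) = (-23)²*(-324) = 529*(-324) = -171396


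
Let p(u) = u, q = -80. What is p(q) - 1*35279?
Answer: -35359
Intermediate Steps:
p(q) - 1*35279 = -80 - 1*35279 = -80 - 35279 = -35359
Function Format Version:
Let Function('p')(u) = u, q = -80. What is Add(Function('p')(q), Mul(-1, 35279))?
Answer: -35359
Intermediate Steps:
Add(Function('p')(q), Mul(-1, 35279)) = Add(-80, Mul(-1, 35279)) = Add(-80, -35279) = -35359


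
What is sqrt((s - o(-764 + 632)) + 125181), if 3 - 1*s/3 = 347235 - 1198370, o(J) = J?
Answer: sqrt(2678727) ≈ 1636.7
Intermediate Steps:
s = 2553414 (s = 9 - 3*(347235 - 1198370) = 9 - 3*(-851135) = 9 + 2553405 = 2553414)
sqrt((s - o(-764 + 632)) + 125181) = sqrt((2553414 - (-764 + 632)) + 125181) = sqrt((2553414 - 1*(-132)) + 125181) = sqrt((2553414 + 132) + 125181) = sqrt(2553546 + 125181) = sqrt(2678727)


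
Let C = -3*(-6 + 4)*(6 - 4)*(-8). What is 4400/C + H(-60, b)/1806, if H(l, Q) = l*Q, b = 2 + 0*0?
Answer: -82895/1806 ≈ -45.900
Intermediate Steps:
b = 2 (b = 2 + 0 = 2)
H(l, Q) = Q*l
C = -96 (C = -(-6)*2*(-8) = -3*(-4)*(-8) = 12*(-8) = -96)
4400/C + H(-60, b)/1806 = 4400/(-96) + (2*(-60))/1806 = 4400*(-1/96) - 120*1/1806 = -275/6 - 20/301 = -82895/1806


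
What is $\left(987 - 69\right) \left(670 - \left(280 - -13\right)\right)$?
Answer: $346086$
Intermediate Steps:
$\left(987 - 69\right) \left(670 - \left(280 - -13\right)\right) = 918 \left(670 - \left(280 + 13\right)\right) = 918 \left(670 - 293\right) = 918 \cdot 377 = 346086$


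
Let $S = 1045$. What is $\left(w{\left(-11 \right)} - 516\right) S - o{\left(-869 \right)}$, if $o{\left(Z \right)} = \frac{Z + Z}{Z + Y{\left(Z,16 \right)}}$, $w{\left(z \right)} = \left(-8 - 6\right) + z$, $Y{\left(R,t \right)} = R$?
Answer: $-565346$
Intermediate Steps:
$w{\left(z \right)} = -14 + z$
$o{\left(Z \right)} = 1$ ($o{\left(Z \right)} = \frac{Z + Z}{Z + Z} = \frac{2 Z}{2 Z} = 2 Z \frac{1}{2 Z} = 1$)
$\left(w{\left(-11 \right)} - 516\right) S - o{\left(-869 \right)} = \left(\left(-14 - 11\right) - 516\right) 1045 - 1 = \left(-25 - 516\right) 1045 - 1 = \left(-541\right) 1045 - 1 = -565345 - 1 = -565346$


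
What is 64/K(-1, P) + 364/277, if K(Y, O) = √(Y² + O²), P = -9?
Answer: 364/277 + 32*√82/41 ≈ 8.3817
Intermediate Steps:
K(Y, O) = √(O² + Y²)
64/K(-1, P) + 364/277 = 64/(√((-9)² + (-1)²)) + 364/277 = 64/(√(81 + 1)) + 364*(1/277) = 64/(√82) + 364/277 = 64*(√82/82) + 364/277 = 32*√82/41 + 364/277 = 364/277 + 32*√82/41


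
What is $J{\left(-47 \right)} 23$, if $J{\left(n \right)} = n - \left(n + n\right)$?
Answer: $1081$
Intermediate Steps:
$J{\left(n \right)} = - n$ ($J{\left(n \right)} = n - 2 n = - n$)
$J{\left(-47 \right)} 23 = \left(-1\right) \left(-47\right) 23 = 47 \cdot 23 = 1081$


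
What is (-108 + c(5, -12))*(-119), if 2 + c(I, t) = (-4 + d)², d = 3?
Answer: 12971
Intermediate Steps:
c(I, t) = -1 (c(I, t) = -2 + (-4 + 3)² = -2 + (-1)² = -2 + 1 = -1)
(-108 + c(5, -12))*(-119) = (-108 - 1)*(-119) = -109*(-119) = 12971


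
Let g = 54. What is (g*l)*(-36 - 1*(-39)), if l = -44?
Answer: -7128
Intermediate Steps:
(g*l)*(-36 - 1*(-39)) = (54*(-44))*(-36 - 1*(-39)) = -2376*(-36 + 39) = -2376*3 = -7128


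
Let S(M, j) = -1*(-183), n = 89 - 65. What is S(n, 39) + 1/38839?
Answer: 7107538/38839 ≈ 183.00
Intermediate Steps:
n = 24
S(M, j) = 183
S(n, 39) + 1/38839 = 183 + 1/38839 = 7107538/38839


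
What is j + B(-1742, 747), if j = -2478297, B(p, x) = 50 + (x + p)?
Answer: -2479242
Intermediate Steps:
B(p, x) = 50 + p + x (B(p, x) = 50 + (p + x) = 50 + p + x)
j + B(-1742, 747) = -2478297 + (50 - 1742 + 747) = -2478297 - 945 = -2479242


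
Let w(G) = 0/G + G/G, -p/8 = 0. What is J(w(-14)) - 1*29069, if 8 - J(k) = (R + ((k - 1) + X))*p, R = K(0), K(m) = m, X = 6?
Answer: -29061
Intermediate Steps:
p = 0 (p = -8*0 = 0)
w(G) = 1 (w(G) = 0 + 1 = 1)
R = 0
J(k) = 8 (J(k) = 8 - (0 + ((k - 1) + 6))*0 = 8 - (0 + ((-1 + k) + 6))*0 = 8 - (0 + (5 + k))*0 = 8 - (5 + k)*0 = 8 - 1*0 = 8 + 0 = 8)
J(w(-14)) - 1*29069 = 8 - 1*29069 = 8 - 29069 = -29061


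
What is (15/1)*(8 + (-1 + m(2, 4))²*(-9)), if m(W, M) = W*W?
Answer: -1095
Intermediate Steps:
m(W, M) = W²
(15/1)*(8 + (-1 + m(2, 4))²*(-9)) = (15/1)*(8 + (-1 + 2²)²*(-9)) = (15*1)*(8 + (-1 + 4)²*(-9)) = 15*(8 + 3²*(-9)) = 15*(8 + 9*(-9)) = 15*(8 - 81) = 15*(-73) = -1095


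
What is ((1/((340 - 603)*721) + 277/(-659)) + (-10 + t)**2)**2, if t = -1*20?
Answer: 12636654481503427504900/15615390727864249 ≈ 8.0924e+5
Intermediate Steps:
t = -20
((1/((340 - 603)*721) + 277/(-659)) + (-10 + t)**2)**2 = ((1/((340 - 603)*721) + 277/(-659)) + (-10 - 20)**2)**2 = (((1/721)/(-263) + 277*(-1/659)) + (-30)**2)**2 = ((-1/263*1/721 - 277/659) + 900)**2 = ((-1/189623 - 277/659) + 900)**2 = (-52526230/124961557 + 900)**2 = (112412875070/124961557)**2 = 12636654481503427504900/15615390727864249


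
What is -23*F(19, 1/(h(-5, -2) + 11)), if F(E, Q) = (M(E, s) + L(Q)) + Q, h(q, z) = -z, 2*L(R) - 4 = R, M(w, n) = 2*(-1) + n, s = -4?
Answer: 2323/26 ≈ 89.346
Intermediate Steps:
M(w, n) = -2 + n
L(R) = 2 + R/2
F(E, Q) = -4 + 3*Q/2 (F(E, Q) = ((-2 - 4) + (2 + Q/2)) + Q = (-6 + (2 + Q/2)) + Q = (-4 + Q/2) + Q = -4 + 3*Q/2)
-23*F(19, 1/(h(-5, -2) + 11)) = -23*(-4 + 3/(2*(-1*(-2) + 11))) = -23*(-4 + 3/(2*(2 + 11))) = -23*(-4 + (3/2)/13) = -23*(-4 + (3/2)*(1/13)) = -23*(-4 + 3/26) = -23*(-101/26) = 2323/26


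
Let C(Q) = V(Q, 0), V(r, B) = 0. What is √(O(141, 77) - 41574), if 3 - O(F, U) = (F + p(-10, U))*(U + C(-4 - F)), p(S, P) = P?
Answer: 67*I*√13 ≈ 241.57*I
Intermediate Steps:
C(Q) = 0
O(F, U) = 3 - U*(F + U) (O(F, U) = 3 - (F + U)*(U + 0) = 3 - (F + U)*U = 3 - U*(F + U))
√(O(141, 77) - 41574) = √((3 - 1*77² - 1*141*77) - 41574) = √((3 - 1*5929 - 10857) - 41574) = √((3 - 5929 - 10857) - 41574) = √(-16783 - 41574) = √(-58357) = 67*I*√13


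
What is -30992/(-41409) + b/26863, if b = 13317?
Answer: 1383981749/1112369967 ≈ 1.2442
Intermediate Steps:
-30992/(-41409) + b/26863 = -30992/(-41409) + 13317/26863 = -30992*(-1/41409) + 13317*(1/26863) = 30992/41409 + 13317/26863 = 1383981749/1112369967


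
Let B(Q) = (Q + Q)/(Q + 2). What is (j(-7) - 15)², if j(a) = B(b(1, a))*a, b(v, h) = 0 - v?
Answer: 1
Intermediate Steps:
b(v, h) = -v
B(Q) = 2*Q/(2 + Q) (B(Q) = (2*Q)/(2 + Q) = 2*Q/(2 + Q))
j(a) = -2*a (j(a) = (2*(-1*1)/(2 - 1*1))*a = (2*(-1)/(2 - 1))*a = (2*(-1)/1)*a = (2*(-1)*1)*a = -2*a)
(j(-7) - 15)² = (-2*(-7) - 15)² = (14 - 15)² = (-1)² = 1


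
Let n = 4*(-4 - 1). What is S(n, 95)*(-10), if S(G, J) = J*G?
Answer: 19000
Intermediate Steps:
n = -20 (n = 4*(-5) = -20)
S(G, J) = G*J
S(n, 95)*(-10) = -20*95*(-10) = -1900*(-10) = 19000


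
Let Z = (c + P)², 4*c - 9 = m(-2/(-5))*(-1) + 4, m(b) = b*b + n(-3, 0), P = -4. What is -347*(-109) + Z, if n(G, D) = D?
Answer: 378236241/10000 ≈ 37824.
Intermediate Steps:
m(b) = b² (m(b) = b*b + 0 = b² + 0 = b²)
c = 321/100 (c = 9/4 + ((-2/(-5))²*(-1) + 4)/4 = 9/4 + ((-2*(-⅕))²*(-1) + 4)/4 = 9/4 + ((⅖)²*(-1) + 4)/4 = 9/4 + ((4/25)*(-1) + 4)/4 = 9/4 + (-4/25 + 4)/4 = 9/4 + (¼)*(96/25) = 9/4 + 24/25 = 321/100 ≈ 3.2100)
Z = 6241/10000 (Z = (321/100 - 4)² = (-79/100)² = 6241/10000 ≈ 0.62410)
-347*(-109) + Z = -347*(-109) + 6241/10000 = 37823 + 6241/10000 = 378236241/10000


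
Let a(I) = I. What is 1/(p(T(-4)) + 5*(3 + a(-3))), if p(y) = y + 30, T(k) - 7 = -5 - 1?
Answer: 1/31 ≈ 0.032258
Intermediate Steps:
T(k) = 1 (T(k) = 7 + (-5 - 1) = 7 - 6 = 1)
p(y) = 30 + y
1/(p(T(-4)) + 5*(3 + a(-3))) = 1/((30 + 1) + 5*(3 - 3)) = 1/(31 + 5*0) = 1/(31 + 0) = 1/31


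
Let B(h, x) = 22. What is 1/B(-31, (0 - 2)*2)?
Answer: 1/22 ≈ 0.045455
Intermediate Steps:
1/B(-31, (0 - 2)*2) = 1/22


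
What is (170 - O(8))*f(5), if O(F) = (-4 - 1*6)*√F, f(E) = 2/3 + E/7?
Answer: 4930/21 + 580*√2/21 ≈ 273.82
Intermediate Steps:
f(E) = ⅔ + E/7 (f(E) = 2*(⅓) + E*(⅐) = ⅔ + E/7)
O(F) = -10*√F (O(F) = (-4 - 6)*√F = -10*√F)
(170 - O(8))*f(5) = (170 - (-10)*√8)*(⅔ + (⅐)*5) = (170 - (-10)*2*√2)*(⅔ + 5/7) = (170 - (-20)*√2)*(29/21) = (170 + 20*√2)*(29/21) = 4930/21 + 580*√2/21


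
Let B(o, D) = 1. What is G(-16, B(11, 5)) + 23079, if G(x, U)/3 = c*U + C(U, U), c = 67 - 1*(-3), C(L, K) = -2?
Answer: 23283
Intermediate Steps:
c = 70 (c = 67 + 3 = 70)
G(x, U) = -6 + 210*U (G(x, U) = 3*(70*U - 2) = 3*(-2 + 70*U) = -6 + 210*U)
G(-16, B(11, 5)) + 23079 = (-6 + 210*1) + 23079 = (-6 + 210) + 23079 = 204 + 23079 = 23283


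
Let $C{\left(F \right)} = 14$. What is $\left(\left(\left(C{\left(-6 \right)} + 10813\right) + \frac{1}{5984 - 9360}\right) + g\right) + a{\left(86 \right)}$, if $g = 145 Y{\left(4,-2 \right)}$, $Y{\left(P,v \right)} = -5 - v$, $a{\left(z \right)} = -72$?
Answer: $\frac{34840319}{3376} \approx 10320.0$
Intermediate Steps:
$g = -435$ ($g = 145 \left(-5 - -2\right) = 145 \left(-5 + 2\right) = 145 \left(-3\right) = -435$)
$\left(\left(\left(C{\left(-6 \right)} + 10813\right) + \frac{1}{5984 - 9360}\right) + g\right) + a{\left(86 \right)} = \left(\left(\left(14 + 10813\right) + \frac{1}{5984 - 9360}\right) - 435\right) - 72 = \left(\left(10827 + \frac{1}{-3376}\right) - 435\right) - 72 = \left(\left(10827 - \frac{1}{3376}\right) - 435\right) - 72 = \left(\frac{36551951}{3376} - 435\right) - 72 = \frac{35083391}{3376} - 72 = \frac{34840319}{3376}$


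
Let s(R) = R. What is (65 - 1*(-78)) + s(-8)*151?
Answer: -1065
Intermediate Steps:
(65 - 1*(-78)) + s(-8)*151 = (65 - 1*(-78)) - 8*151 = (65 + 78) - 1208 = 143 - 1208 = -1065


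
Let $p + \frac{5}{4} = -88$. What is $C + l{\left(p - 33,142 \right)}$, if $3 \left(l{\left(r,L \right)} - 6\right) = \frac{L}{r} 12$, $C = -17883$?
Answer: $- \frac{8744125}{489} \approx -17882.0$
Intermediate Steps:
$p = - \frac{357}{4}$ ($p = - \frac{5}{4} - 88 = - \frac{357}{4} \approx -89.25$)
$l{\left(r,L \right)} = 6 + \frac{4 L}{r}$ ($l{\left(r,L \right)} = 6 + \frac{\frac{L}{r} 12}{3} = 6 + \frac{12 L \frac{1}{r}}{3} = 6 + \frac{4 L}{r}$)
$C + l{\left(p - 33,142 \right)} = -17883 + \left(6 + 4 \cdot 142 \frac{1}{- \frac{357}{4} - 33}\right) = -17883 + \left(6 + 4 \cdot 142 \frac{1}{- \frac{489}{4}}\right) = -17883 + \left(6 + 4 \cdot 142 \left(- \frac{4}{489}\right)\right) = -17883 + \left(6 - \frac{2272}{489}\right) = -17883 + \frac{662}{489} = - \frac{8744125}{489}$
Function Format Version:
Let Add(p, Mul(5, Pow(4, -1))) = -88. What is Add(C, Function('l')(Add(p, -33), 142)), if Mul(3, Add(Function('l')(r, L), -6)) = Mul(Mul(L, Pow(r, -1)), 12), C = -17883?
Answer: Rational(-8744125, 489) ≈ -17882.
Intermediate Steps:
p = Rational(-357, 4) (p = Add(Rational(-5, 4), -88) = Rational(-357, 4) ≈ -89.250)
Function('l')(r, L) = Add(6, Mul(4, L, Pow(r, -1))) (Function('l')(r, L) = Add(6, Mul(Rational(1, 3), Mul(Mul(L, Pow(r, -1)), 12))) = Add(6, Mul(Rational(1, 3), Mul(12, L, Pow(r, -1)))) = Add(6, Mul(4, L, Pow(r, -1))))
Add(C, Function('l')(Add(p, -33), 142)) = Add(-17883, Add(6, Mul(4, 142, Pow(Add(Rational(-357, 4), -33), -1)))) = Add(-17883, Add(6, Mul(4, 142, Pow(Rational(-489, 4), -1)))) = Add(-17883, Add(6, Mul(4, 142, Rational(-4, 489)))) = Add(-17883, Add(6, Rational(-2272, 489))) = Add(-17883, Rational(662, 489)) = Rational(-8744125, 489)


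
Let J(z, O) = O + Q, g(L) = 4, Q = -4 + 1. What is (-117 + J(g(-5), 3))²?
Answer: 13689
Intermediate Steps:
Q = -3
J(z, O) = -3 + O (J(z, O) = O - 3 = -3 + O)
(-117 + J(g(-5), 3))² = (-117 + (-3 + 3))² = (-117 + 0)² = (-117)² = 13689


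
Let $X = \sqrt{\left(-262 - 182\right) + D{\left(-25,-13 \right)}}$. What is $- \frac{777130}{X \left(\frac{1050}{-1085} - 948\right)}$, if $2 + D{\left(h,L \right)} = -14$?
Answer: $- \frac{2409103 i \sqrt{115}}{676614} \approx - 38.182 i$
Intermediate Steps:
$D{\left(h,L \right)} = -16$ ($D{\left(h,L \right)} = -2 - 14 = -16$)
$X = 2 i \sqrt{115}$ ($X = \sqrt{\left(-262 - 182\right) - 16} = \sqrt{-444 - 16} = \sqrt{-460} = 2 i \sqrt{115} \approx 21.448 i$)
$- \frac{777130}{X \left(\frac{1050}{-1085} - 948\right)} = - \frac{777130}{2 i \sqrt{115} \left(\frac{1050}{-1085} - 948\right)} = - \frac{777130}{2 i \sqrt{115} \left(1050 \left(- \frac{1}{1085}\right) - 948\right)} = - \frac{777130}{2 i \sqrt{115} \left(- \frac{30}{31} - 948\right)} = - \frac{777130}{2 i \sqrt{115} \left(- \frac{29418}{31}\right)} = - \frac{777130}{\left(- \frac{58836}{31}\right) i \sqrt{115}} = - 777130 \frac{31 i \sqrt{115}}{6766140} = - \frac{2409103 i \sqrt{115}}{676614}$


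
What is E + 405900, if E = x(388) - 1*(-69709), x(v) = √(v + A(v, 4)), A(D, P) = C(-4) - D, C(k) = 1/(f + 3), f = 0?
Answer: 475609 + √3/3 ≈ 4.7561e+5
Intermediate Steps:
C(k) = ⅓ (C(k) = 1/(0 + 3) = 1/3 = ⅓)
A(D, P) = ⅓ - D
x(v) = √3/3 (x(v) = √(v + (⅓ - v)) = √(⅓) = √3/3)
E = 69709 + √3/3 (E = √3/3 - 1*(-69709) = √3/3 + 69709 = 69709 + √3/3 ≈ 69710.)
E + 405900 = (69709 + √3/3) + 405900 = 475609 + √3/3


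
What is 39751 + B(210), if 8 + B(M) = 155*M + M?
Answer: 72503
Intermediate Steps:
B(M) = -8 + 156*M (B(M) = -8 + (155*M + M) = -8 + 156*M)
39751 + B(210) = 39751 + (-8 + 156*210) = 39751 + (-8 + 32760) = 39751 + 32752 = 72503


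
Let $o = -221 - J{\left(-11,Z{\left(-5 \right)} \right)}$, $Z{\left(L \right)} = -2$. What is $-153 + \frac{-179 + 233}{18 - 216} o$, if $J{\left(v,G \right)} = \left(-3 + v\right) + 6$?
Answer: $- \frac{1044}{11} \approx -94.909$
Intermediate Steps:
$J{\left(v,G \right)} = 3 + v$
$o = -213$ ($o = -221 - \left(3 - 11\right) = -221 - -8 = -221 + 8 = -213$)
$-153 + \frac{-179 + 233}{18 - 216} o = -153 + \frac{-179 + 233}{18 - 216} \left(-213\right) = -153 + \frac{54}{-198} \left(-213\right) = -153 + 54 \left(- \frac{1}{198}\right) \left(-213\right) = -153 - - \frac{639}{11} = -153 + \frac{639}{11} = - \frac{1044}{11}$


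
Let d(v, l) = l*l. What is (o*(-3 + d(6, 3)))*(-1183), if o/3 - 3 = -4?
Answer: 21294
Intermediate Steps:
o = -3 (o = 9 + 3*(-4) = 9 - 12 = -3)
d(v, l) = l**2
(o*(-3 + d(6, 3)))*(-1183) = -3*(-3 + 3**2)*(-1183) = -3*(-3 + 9)*(-1183) = -3*6*(-1183) = -18*(-1183) = 21294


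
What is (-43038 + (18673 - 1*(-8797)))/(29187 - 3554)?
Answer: -15568/25633 ≈ -0.60734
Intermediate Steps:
(-43038 + (18673 - 1*(-8797)))/(29187 - 3554) = (-43038 + (18673 + 8797))/25633 = (-43038 + 27470)*(1/25633) = -15568*1/25633 = -15568/25633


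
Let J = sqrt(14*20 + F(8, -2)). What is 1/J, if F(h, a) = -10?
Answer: sqrt(30)/90 ≈ 0.060858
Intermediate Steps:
J = 3*sqrt(30) (J = sqrt(14*20 - 10) = sqrt(280 - 10) = sqrt(270) = 3*sqrt(30) ≈ 16.432)
1/J = 1/(3*sqrt(30)) = sqrt(30)/90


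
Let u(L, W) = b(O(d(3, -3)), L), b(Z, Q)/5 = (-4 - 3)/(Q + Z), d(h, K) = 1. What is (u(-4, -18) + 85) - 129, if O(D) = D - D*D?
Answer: -141/4 ≈ -35.250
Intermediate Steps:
O(D) = D - D²
b(Z, Q) = -35/(Q + Z) (b(Z, Q) = 5*((-4 - 3)/(Q + Z)) = 5*(-7/(Q + Z)) = -35/(Q + Z))
u(L, W) = -35/L (u(L, W) = -35/(L + 1*(1 - 1*1)) = -35/(L + 1*(1 - 1)) = -35/(L + 1*0) = -35/(L + 0) = -35/L)
(u(-4, -18) + 85) - 129 = (-35/(-4) + 85) - 129 = (-35*(-¼) + 85) - 129 = (35/4 + 85) - 129 = 375/4 - 129 = -141/4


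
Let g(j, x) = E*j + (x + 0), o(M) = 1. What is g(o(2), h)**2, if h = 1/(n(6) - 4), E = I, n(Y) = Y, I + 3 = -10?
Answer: 625/4 ≈ 156.25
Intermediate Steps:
I = -13 (I = -3 - 10 = -13)
E = -13
h = 1/2 (h = 1/(6 - 4) = 1/2 ≈ 0.50000)
g(j, x) = x - 13*j (g(j, x) = -13*j + (x + 0) = -13*j + x = x - 13*j)
g(o(2), h)**2 = (1/2 - 13*1)**2 = (1/2 - 13)**2 = (-25/2)**2 = 625/4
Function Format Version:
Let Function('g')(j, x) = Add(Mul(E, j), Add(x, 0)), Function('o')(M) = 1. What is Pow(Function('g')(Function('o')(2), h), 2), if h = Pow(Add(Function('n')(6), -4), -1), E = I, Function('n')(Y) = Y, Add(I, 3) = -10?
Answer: Rational(625, 4) ≈ 156.25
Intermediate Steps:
I = -13 (I = Add(-3, -10) = -13)
E = -13
h = Rational(1, 2) (h = Pow(Add(6, -4), -1) = Pow(2, -1) = Rational(1, 2) ≈ 0.50000)
Function('g')(j, x) = Add(x, Mul(-13, j)) (Function('g')(j, x) = Add(Mul(-13, j), Add(x, 0)) = Add(Mul(-13, j), x) = Add(x, Mul(-13, j)))
Pow(Function('g')(Function('o')(2), h), 2) = Pow(Add(Rational(1, 2), Mul(-13, 1)), 2) = Pow(Add(Rational(1, 2), -13), 2) = Pow(Rational(-25, 2), 2) = Rational(625, 4)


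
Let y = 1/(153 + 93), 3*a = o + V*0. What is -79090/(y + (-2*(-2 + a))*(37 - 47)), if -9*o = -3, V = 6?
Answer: 58368420/27877 ≈ 2093.8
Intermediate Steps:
o = ⅓ (o = -⅑*(-3) = ⅓ ≈ 0.33333)
a = ⅑ (a = (⅓ + 6*0)/3 = (⅓ + 0)/3 = (⅓)*(⅓) = ⅑ ≈ 0.11111)
y = 1/246 ≈ 0.0040650
-79090/(y + (-2*(-2 + a))*(37 - 47)) = -79090/(1/246 + (-2*(-2 + ⅑))*(37 - 47)) = -79090/(1/246 - 2*(-17/9)*(-10)) = -79090/(1/246 + (34/9)*(-10)) = -79090/(1/246 - 340/9) = -79090/(-27877/738) = -79090*(-738/27877) = 58368420/27877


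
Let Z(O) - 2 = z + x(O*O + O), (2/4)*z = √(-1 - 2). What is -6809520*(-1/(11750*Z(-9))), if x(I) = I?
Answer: 3149403/403025 - 85119*I*√3/403025 ≈ 7.8144 - 0.36581*I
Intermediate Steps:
z = 2*I*√3 (z = 2*√(-1 - 2) = 2*√(-3) = 2*(I*√3) = 2*I*√3 ≈ 3.4641*I)
Z(O) = 2 + O + O² + 2*I*√3 (Z(O) = 2 + (2*I*√3 + (O*O + O)) = 2 + (2*I*√3 + (O² + O)) = 2 + (2*I*√3 + (O + O²)) = 2 + (O + O² + 2*I*√3) = 2 + O + O² + 2*I*√3)
-6809520*(-1/(11750*Z(-9))) = -6809520*(-1/(11750*(2 - 9*(1 - 9) + 2*I*√3))) = -6809520*(-1/(11750*(2 - 9*(-8) + 2*I*√3))) = -6809520*(-1/(11750*(2 + 72 + 2*I*√3))) = -6809520*(-1/(11750*(74 + 2*I*√3))) = -6809520*(-1/(94*(9250 + 250*I*√3))) = -6809520/(-869500 - 23500*I*√3)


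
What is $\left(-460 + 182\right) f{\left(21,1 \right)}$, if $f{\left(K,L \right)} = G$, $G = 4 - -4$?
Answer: $-2224$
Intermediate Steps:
$G = 8$ ($G = 4 + 4 = 8$)
$f{\left(K,L \right)} = 8$
$\left(-460 + 182\right) f{\left(21,1 \right)} = \left(-460 + 182\right) 8 = \left(-278\right) 8 = -2224$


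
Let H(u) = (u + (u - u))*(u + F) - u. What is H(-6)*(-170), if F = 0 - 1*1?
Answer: -8160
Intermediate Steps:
F = -1 (F = 0 - 1 = -1)
H(u) = -u + u*(-1 + u) (H(u) = (u + (u - u))*(u - 1) - u = (u + 0)*(-1 + u) - u = u*(-1 + u) - u = -u + u*(-1 + u))
H(-6)*(-170) = -6*(-2 - 6)*(-170) = -6*(-8)*(-170) = 48*(-170) = -8160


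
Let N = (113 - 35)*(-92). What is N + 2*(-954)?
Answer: -9084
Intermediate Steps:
N = -7176 (N = 78*(-92) = -7176)
N + 2*(-954) = -7176 + 2*(-954) = -7176 - 1908 = -9084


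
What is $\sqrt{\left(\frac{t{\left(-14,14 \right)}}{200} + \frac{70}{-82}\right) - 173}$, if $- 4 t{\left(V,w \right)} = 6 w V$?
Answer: $\frac{i \sqrt{28977693}}{410} \approx 13.13 i$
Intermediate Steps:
$t{\left(V,w \right)} = - \frac{3 V w}{2}$ ($t{\left(V,w \right)} = - \frac{6 w V}{4} = - \frac{6 V w}{4} = - \frac{3 V w}{2}$)
$\sqrt{\left(\frac{t{\left(-14,14 \right)}}{200} + \frac{70}{-82}\right) - 173} = \sqrt{\left(\frac{\left(- \frac{3}{2}\right) \left(-14\right) 14}{200} + \frac{70}{-82}\right) - 173} = \sqrt{\left(294 \cdot \frac{1}{200} + 70 \left(- \frac{1}{82}\right)\right) - 173} = \sqrt{\left(\frac{147}{100} - \frac{35}{41}\right) - 173} = \sqrt{\frac{2527}{4100} - 173} = \sqrt{- \frac{706773}{4100}} = \frac{i \sqrt{28977693}}{410}$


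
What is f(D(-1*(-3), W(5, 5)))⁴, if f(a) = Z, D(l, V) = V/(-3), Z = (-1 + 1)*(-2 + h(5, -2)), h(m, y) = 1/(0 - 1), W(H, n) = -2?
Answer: 0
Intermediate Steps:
h(m, y) = -1 (h(m, y) = 1/(-1) = -1)
Z = 0 (Z = (-1 + 1)*(-2 - 1) = 0*(-3) = 0)
D(l, V) = -V/3 (D(l, V) = V*(-⅓) = -V/3)
f(a) = 0
f(D(-1*(-3), W(5, 5)))⁴ = 0⁴ = 0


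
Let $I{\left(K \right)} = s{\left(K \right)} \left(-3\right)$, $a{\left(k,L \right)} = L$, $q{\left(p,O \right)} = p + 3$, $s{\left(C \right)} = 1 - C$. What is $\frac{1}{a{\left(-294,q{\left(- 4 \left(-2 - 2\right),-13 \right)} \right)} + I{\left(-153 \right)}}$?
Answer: $- \frac{1}{443} \approx -0.0022573$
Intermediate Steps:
$q{\left(p,O \right)} = 3 + p$
$I{\left(K \right)} = -3 + 3 K$ ($I{\left(K \right)} = \left(1 - K\right) \left(-3\right) = -3 + 3 K$)
$\frac{1}{a{\left(-294,q{\left(- 4 \left(-2 - 2\right),-13 \right)} \right)} + I{\left(-153 \right)}} = \frac{1}{\left(3 - 4 \left(-2 - 2\right)\right) + \left(-3 + 3 \left(-153\right)\right)} = \frac{1}{\left(3 - -16\right) - 462} = \frac{1}{\left(3 + 16\right) - 462} = \frac{1}{19 - 462} = \frac{1}{-443} = - \frac{1}{443}$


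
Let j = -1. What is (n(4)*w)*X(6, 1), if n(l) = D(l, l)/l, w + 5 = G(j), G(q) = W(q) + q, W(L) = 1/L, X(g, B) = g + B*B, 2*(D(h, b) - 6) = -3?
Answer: -441/8 ≈ -55.125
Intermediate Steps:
D(h, b) = 9/2 (D(h, b) = 6 + (½)*(-3) = 6 - 3/2 = 9/2)
X(g, B) = g + B²
W(L) = 1/L
G(q) = q + 1/q (G(q) = 1/q + q = q + 1/q)
w = -7 (w = -5 + (-1 + 1/(-1)) = -5 + (-1 - 1) = -5 - 2 = -7)
n(l) = 9/(2*l)
(n(4)*w)*X(6, 1) = (((9/2)/4)*(-7))*(6 + 1²) = (((9/2)*(¼))*(-7))*(6 + 1) = ((9/8)*(-7))*7 = -63/8*7 = -441/8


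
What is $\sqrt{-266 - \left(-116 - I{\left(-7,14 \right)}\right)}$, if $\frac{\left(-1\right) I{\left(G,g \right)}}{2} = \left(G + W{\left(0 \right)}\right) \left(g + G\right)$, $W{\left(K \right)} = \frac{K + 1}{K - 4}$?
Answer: $\frac{i \sqrt{194}}{2} \approx 6.9642 i$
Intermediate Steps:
$W{\left(K \right)} = \frac{1 + K}{-4 + K}$
$I{\left(G,g \right)} = - 2 \left(- \frac{1}{4} + G\right) \left(G + g\right)$ ($I{\left(G,g \right)} = - 2 \left(G + \frac{1 + 0}{-4 + 0}\right) \left(g + G\right) = - 2 \left(G + \frac{1}{-4} \cdot 1\right) \left(G + g\right) = - 2 \left(G - \frac{1}{4}\right) \left(G + g\right) = - 2 \left(- \frac{1}{4} + G\right) \left(G + g\right)$)
$\sqrt{-266 - \left(-116 - I{\left(-7,14 \right)}\right)} = \sqrt{-266 + \left(\left(\left(\frac{1}{2} \left(-7\right) + \frac{1}{2} \cdot 14 - 2 \left(-7\right)^{2} - \left(-14\right) 14\right) + 158\right) - 42\right)} = \sqrt{-266 + \left(\left(\left(- \frac{7}{2} + 7 - 98 + 196\right) + 158\right) - 42\right)} = \sqrt{-266 + \left(\left(\frac{203}{2} + 158\right) - 42\right)} = \sqrt{-266 + \left(\frac{519}{2} - 42\right)} = \sqrt{-266 + \frac{435}{2}} = \sqrt{- \frac{97}{2}} = \frac{i \sqrt{194}}{2}$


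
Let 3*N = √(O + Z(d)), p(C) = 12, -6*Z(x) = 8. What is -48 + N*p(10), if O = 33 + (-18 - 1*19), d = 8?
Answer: -48 + 16*I*√3/3 ≈ -48.0 + 9.2376*I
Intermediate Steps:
Z(x) = -4/3 (Z(x) = -⅙*8 = -4/3)
O = -4 (O = 33 + (-18 - 19) = 33 - 37 = -4)
N = 4*I*√3/9 (N = √(-4 - 4/3)/3 = √(-16/3)/3 = (4*I*√3/3)/3 = 4*I*√3/9 ≈ 0.7698*I)
-48 + N*p(10) = -48 + (4*I*√3/9)*12 = -48 + 16*I*√3/3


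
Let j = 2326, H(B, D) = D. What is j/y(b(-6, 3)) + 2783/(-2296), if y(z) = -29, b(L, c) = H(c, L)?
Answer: -5421203/66584 ≈ -81.419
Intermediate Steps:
b(L, c) = L
j/y(b(-6, 3)) + 2783/(-2296) = 2326/(-29) + 2783/(-2296) = 2326*(-1/29) + 2783*(-1/2296) = -2326/29 - 2783/2296 = -5421203/66584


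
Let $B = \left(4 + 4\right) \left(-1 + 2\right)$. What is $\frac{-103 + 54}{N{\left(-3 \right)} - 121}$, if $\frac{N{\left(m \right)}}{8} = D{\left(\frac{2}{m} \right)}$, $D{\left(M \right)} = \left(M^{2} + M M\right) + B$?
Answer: $\frac{441}{449} \approx 0.98218$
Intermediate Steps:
$B = 8$ ($B = 8 \cdot 1 = 8$)
$D{\left(M \right)} = 8 + 2 M^{2}$ ($D{\left(M \right)} = \left(M^{2} + M M\right) + 8 = \left(M^{2} + M^{2}\right) + 8 = 2 M^{2} + 8 = 8 + 2 M^{2}$)
$N{\left(m \right)} = 64 + \frac{64}{m^{2}}$ ($N{\left(m \right)} = 8 \left(8 + 2 \left(\frac{2}{m}\right)^{2}\right) = 8 \left(8 + 2 \frac{4}{m^{2}}\right) = 8 \left(8 + \frac{8}{m^{2}}\right) = 64 + \frac{64}{m^{2}}$)
$\frac{-103 + 54}{N{\left(-3 \right)} - 121} = \frac{-103 + 54}{\left(64 + \frac{64}{9}\right) - 121} = - \frac{49}{\left(64 + 64 \cdot \frac{1}{9}\right) - 121} = - \frac{49}{\left(64 + \frac{64}{9}\right) - 121} = - \frac{49}{\frac{640}{9} - 121} = - \frac{49}{- \frac{449}{9}} = \left(-49\right) \left(- \frac{9}{449}\right) = \frac{441}{449}$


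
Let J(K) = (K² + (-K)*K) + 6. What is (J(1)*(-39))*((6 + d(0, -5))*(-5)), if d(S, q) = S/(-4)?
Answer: 7020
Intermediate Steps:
d(S, q) = -S/4 (d(S, q) = S*(-¼) = -S/4)
J(K) = 6 (J(K) = (K² - K²) + 6 = 0 + 6 = 6)
(J(1)*(-39))*((6 + d(0, -5))*(-5)) = (6*(-39))*((6 - ¼*0)*(-5)) = -234*(6 + 0)*(-5) = -1404*(-5) = -234*(-30) = 7020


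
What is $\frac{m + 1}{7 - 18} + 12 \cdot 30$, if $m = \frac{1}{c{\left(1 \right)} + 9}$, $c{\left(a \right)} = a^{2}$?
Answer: $\frac{3599}{10} \approx 359.9$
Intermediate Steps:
$m = \frac{1}{10}$ ($m = \frac{1}{1^{2} + 9} = \frac{1}{1 + 9} = \frac{1}{10} \approx 0.1$)
$\frac{m + 1}{7 - 18} + 12 \cdot 30 = \frac{\frac{1}{10} + 1}{7 - 18} + 12 \cdot 30 = \frac{11}{10 \left(-11\right)} + 360 = \frac{11}{10} \left(- \frac{1}{11}\right) + 360 = - \frac{1}{10} + 360 = \frac{3599}{10}$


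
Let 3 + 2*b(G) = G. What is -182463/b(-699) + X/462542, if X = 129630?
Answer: 14073716846/27058707 ≈ 520.12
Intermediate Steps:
b(G) = -3/2 + G/2
-182463/b(-699) + X/462542 = -182463/(-3/2 + (1/2)*(-699)) + 129630/462542 = -182463/(-3/2 - 699/2) + 129630*(1/462542) = -182463/(-351) + 64815/231271 = -182463*(-1/351) + 64815/231271 = 60821/117 + 64815/231271 = 14073716846/27058707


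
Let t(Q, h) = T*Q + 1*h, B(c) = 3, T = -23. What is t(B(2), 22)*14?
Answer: -658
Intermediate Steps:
t(Q, h) = h - 23*Q (t(Q, h) = -23*Q + 1*h = -23*Q + h = h - 23*Q)
t(B(2), 22)*14 = (22 - 23*3)*14 = (22 - 69)*14 = -47*14 = -658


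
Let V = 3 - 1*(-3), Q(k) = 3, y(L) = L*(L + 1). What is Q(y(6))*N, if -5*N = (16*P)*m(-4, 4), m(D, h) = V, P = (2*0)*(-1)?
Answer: 0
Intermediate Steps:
y(L) = L*(1 + L)
P = 0 (P = 0*(-1) = 0)
V = 6 (V = 3 + 3 = 6)
m(D, h) = 6
N = 0 (N = -16*0*6/5 = -0*6 = -⅕*0 = 0)
Q(y(6))*N = 3*0 = 0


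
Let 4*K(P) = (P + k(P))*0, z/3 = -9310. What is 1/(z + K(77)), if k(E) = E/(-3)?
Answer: -1/27930 ≈ -3.5804e-5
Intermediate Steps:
z = -27930 (z = 3*(-9310) = -27930)
k(E) = -E/3 (k(E) = E*(-⅓) = -E/3)
K(P) = 0 (K(P) = ((P - P/3)*0)/4 = ((2*P/3)*0)/4 = (¼)*0 = 0)
1/(z + K(77)) = 1/(-27930 + 0) = 1/(-27930) = -1/27930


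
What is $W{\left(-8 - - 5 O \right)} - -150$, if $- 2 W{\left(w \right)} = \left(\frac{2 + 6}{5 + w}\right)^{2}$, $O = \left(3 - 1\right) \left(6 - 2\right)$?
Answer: $\frac{205318}{1369} \approx 149.98$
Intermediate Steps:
$O = 8$ ($O = 2 \cdot 4 = 8$)
$W{\left(w \right)} = - \frac{32}{\left(5 + w\right)^{2}}$ ($W{\left(w \right)} = - \frac{\left(\frac{2 + 6}{5 + w}\right)^{2}}{2} = - \frac{\left(\frac{8}{5 + w}\right)^{2}}{2} = - \frac{64 \frac{1}{\left(5 + w\right)^{2}}}{2} = - \frac{32}{\left(5 + w\right)^{2}}$)
$W{\left(-8 - - 5 O \right)} - -150 = - \frac{32}{\left(5 - \left(8 - 40\right)\right)^{2}} - -150 = - \frac{32}{\left(5 - -32\right)^{2}} + 150 = - \frac{32}{\left(5 + \left(-8 + 40\right)\right)^{2}} + 150 = - \frac{32}{\left(5 + 32\right)^{2}} + 150 = - \frac{32}{1369} + 150 = \frac{205318}{1369}$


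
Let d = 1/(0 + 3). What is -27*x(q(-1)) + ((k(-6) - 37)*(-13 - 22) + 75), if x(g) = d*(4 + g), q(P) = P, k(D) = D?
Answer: 1553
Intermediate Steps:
d = 1/3 ≈ 0.33333
x(g) = 4/3 + g/3 (x(g) = (4 + g)/3 = 4/3 + g/3)
-27*x(q(-1)) + ((k(-6) - 37)*(-13 - 22) + 75) = -27*(4/3 + (1/3)*(-1)) + ((-6 - 37)*(-13 - 22) + 75) = -27*(4/3 - 1/3) + (-43*(-35) + 75) = -27*1 + (1505 + 75) = -27 + 1580 = 1553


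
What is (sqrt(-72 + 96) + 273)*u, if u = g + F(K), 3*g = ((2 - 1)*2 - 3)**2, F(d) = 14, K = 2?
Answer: 3913 + 86*sqrt(6)/3 ≈ 3983.2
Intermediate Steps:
g = 1/3 (g = ((2 - 1)*2 - 3)**2/3 = (1*2 - 3)**2/3 = (2 - 3)**2/3 = (1/3)*(-1)**2 = (1/3)*1 = 1/3 ≈ 0.33333)
u = 43/3 (u = 1/3 + 14 = 43/3 ≈ 14.333)
(sqrt(-72 + 96) + 273)*u = (sqrt(-72 + 96) + 273)*(43/3) = (sqrt(24) + 273)*(43/3) = (2*sqrt(6) + 273)*(43/3) = (273 + 2*sqrt(6))*(43/3) = 3913 + 86*sqrt(6)/3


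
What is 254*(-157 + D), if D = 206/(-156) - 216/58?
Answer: -46551215/1131 ≈ -41159.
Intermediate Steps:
D = -11411/2262 (D = 206*(-1/156) - 216*1/58 = -103/78 - 108/29 = -11411/2262 ≈ -5.0446)
254*(-157 + D) = 254*(-157 - 11411/2262) = 254*(-366545/2262) = -46551215/1131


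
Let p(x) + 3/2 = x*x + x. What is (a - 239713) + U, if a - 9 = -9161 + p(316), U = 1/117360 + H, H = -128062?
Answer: -32480142839/117360 ≈ -2.7676e+5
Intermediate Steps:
p(x) = -3/2 + x + x² (p(x) = -3/2 + (x*x + x) = -3/2 + (x² + x) = -3/2 + (x + x²) = -3/2 + x + x²)
U = -15029356319/117360 (U = 1/117360 - 128062 = -15029356319/117360 ≈ -1.2806e+5)
a = 182037/2 (a = 9 + (-9161 + (-3/2 + 316 + 316²)) = 9 + (-9161 + (-3/2 + 316 + 99856)) = 9 + (-9161 + 200341/2) = 9 + 182019/2 = 182037/2 ≈ 91019.)
(a - 239713) + U = (182037/2 - 239713) - 15029356319/117360 = -297389/2 - 15029356319/117360 = -32480142839/117360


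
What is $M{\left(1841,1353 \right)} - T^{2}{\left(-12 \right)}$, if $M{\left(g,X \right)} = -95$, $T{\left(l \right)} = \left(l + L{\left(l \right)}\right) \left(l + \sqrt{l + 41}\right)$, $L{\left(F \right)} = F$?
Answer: $-99743 + 13824 \sqrt{29} \approx -25298.0$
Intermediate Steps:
$T{\left(l \right)} = 2 l \left(l + \sqrt{41 + l}\right)$ ($T{\left(l \right)} = \left(l + l\right) \left(l + \sqrt{l + 41}\right) = 2 l \left(l + \sqrt{41 + l}\right)$)
$M{\left(1841,1353 \right)} - T^{2}{\left(-12 \right)} = -95 - \left(2 \left(-12\right) \left(-12 + \sqrt{41 - 12}\right)\right)^{2} = -95 - \left(2 \left(-12\right) \left(-12 + \sqrt{29}\right)\right)^{2} = -95 - \left(288 - 24 \sqrt{29}\right)^{2}$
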